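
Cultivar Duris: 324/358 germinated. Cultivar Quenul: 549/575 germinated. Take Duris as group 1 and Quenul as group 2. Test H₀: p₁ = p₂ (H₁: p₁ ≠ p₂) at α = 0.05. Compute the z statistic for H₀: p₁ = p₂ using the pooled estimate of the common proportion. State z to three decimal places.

z = -3.013

p̂₁ = 324/358 ≈ 0.90503, p̂₂ = 549/575 ≈ 0.95478.
Pooled p̂ = (324+549)/(358+575) = 873/933 = 0.93569.
SE = √(p̂(1−p̂)(1/n₁+1/n₂)) = √(0.93569·0.06431·0.00453243) = √(0.00027273) = 0.01651.
z = (0.90503 − 0.95478)/0.01651 = -0.04975/0.01651 = -3.013.
p-value = 2·P(Z > 3.013) ≈ 0.0026. With α = 0.05, reject H₀.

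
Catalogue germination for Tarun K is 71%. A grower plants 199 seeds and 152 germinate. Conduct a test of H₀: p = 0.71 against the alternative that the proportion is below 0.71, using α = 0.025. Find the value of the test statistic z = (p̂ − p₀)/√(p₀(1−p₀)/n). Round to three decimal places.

z = 1.673

p̂ = 152/199 = 0.76382.
Standard error under H₀: √(0.71×0.29/199) = 0.03217.
z = (0.76382 − 0.71)/0.03217 = 0.05382/0.03217 = 1.673.
p-value = P(Z < 1.673) ≈ 0.9529. With α = 0.025, fail to reject H₀.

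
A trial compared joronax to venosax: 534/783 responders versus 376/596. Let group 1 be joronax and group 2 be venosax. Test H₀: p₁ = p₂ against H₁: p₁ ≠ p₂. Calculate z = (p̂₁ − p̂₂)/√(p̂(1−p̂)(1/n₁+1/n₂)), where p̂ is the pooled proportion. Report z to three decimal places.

z = 1.985

p̂₁ = 534/783 = 0.68199, p̂₂ = 376/596 = 0.63087.
Pooled p̂ = (534+376)/(783+596) = 910/1379 = 0.65990.
SE = √(0.224432 × 0.00295499) = 0.02575.
z = (0.68199 − 0.63087)/0.02575 = 0.05112/0.02575 = 1.985.
p-value = 2·P(Z > 1.985) ≈ 0.0471.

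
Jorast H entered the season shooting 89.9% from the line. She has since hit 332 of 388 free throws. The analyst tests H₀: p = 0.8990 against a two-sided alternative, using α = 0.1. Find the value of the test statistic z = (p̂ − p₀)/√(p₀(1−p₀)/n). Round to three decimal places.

p̂ = 332/388 ≈ 0.85567.
Standard error under H₀: √(0.899×0.101/388) = 0.01530.
z = (0.85567 − 0.899)/0.01530 = -0.04333/0.01530 = -2.832.
Two-sided p-value ≈ 2·Φ(−2.832) = 0.0046. With α = 0.1, reject H₀.

z = -2.832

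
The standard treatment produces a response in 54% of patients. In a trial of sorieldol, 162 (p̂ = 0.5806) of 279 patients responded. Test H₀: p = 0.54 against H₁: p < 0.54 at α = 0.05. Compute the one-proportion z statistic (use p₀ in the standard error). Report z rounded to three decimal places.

p̂ = 162/279 ≈ 0.58065.
Standard error under H₀: √(0.54×0.46/279) = 0.02984.
z = (0.58065 − 0.54)/0.02984 = 0.04065/0.02984 = 1.362.
p-value = P(Z < 1.362) ≈ 0.9134. With α = 0.05, fail to reject H₀.

z = 1.362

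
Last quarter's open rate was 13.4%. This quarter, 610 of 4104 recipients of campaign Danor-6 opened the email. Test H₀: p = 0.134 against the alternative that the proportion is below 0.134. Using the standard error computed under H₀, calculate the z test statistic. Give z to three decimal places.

p̂ = 610/4104 = 0.14864.
Under H₀, SE = √(0.134·0.866/4104) = √(2.82758e-05) = 0.00532.
z = (0.14864 − 0.134)/0.00532 = 0.01464/0.00532 = 2.752.

z = 2.752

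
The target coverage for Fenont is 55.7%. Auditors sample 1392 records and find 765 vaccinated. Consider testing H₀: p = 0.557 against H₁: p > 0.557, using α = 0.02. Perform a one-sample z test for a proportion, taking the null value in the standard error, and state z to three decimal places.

z = -0.558

p̂ = 765/1392 ≈ 0.54957.
Standard error under H₀: √(0.557×0.443/1392) = 0.01331.
z = (0.54957 − 0.557)/0.01331 = -0.00743/0.01331 = -0.558.
p-value = P(Z > -0.558) ≈ 0.7116; since p > α = 0.02, fail to reject H₀.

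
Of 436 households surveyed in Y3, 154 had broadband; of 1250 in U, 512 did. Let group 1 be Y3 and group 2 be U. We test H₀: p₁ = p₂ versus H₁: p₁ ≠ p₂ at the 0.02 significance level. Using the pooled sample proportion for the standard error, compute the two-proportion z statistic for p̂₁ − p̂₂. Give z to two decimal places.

p̂₁ = 154/436 ≈ 0.3532, p̂₂ = 512/1250 ≈ 0.4096.
Pooled p̂ = (154+512)/(436+1250) = 666/1686 = 0.3950.
SE = √(0.238979 × 0.00309358) = 0.0272.
z = (0.3532 − 0.4096)/0.0272 = -0.0564/0.0272 = -2.07.
Two-sided p-value ≈ 2·Φ(−2.074) = 0.0381; since p > α = 0.02, fail to reject H₀.

z = -2.07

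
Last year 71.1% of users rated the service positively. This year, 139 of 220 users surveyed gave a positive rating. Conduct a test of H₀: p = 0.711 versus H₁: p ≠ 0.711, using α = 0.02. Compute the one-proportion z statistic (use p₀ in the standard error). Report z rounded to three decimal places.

z = -2.591

p̂ = 139/220 = 0.63182.
Under H₀, SE = √(0.711·0.289/220) = √(0.000933995) = 0.03056.
z = (0.63182 − 0.711)/0.03056 = -0.07918/0.03056 = -2.591.
p-value = 2·P(Z > 2.591) ≈ 0.0096; since p < α = 0.02, reject H₀.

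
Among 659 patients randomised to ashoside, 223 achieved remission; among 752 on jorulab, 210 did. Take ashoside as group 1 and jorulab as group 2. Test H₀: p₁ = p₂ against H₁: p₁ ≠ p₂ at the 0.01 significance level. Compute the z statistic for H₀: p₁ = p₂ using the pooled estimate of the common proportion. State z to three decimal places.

z = 2.403

p̂₁ = 223/659 ≈ 0.33839, p̂₂ = 210/752 ≈ 0.27926.
Pooled p̂ = (223+210)/(659+752) = 433/1411 = 0.30687.
SE = √(p̂(1−p̂)(1/n₁+1/n₂)) = √(0.30687·0.69313·0.00284724) = √(0.000605615) = 0.02461.
z = (0.33839 − 0.27926)/0.02461 = 0.05913/0.02461 = 2.403.
p-value = 2·P(Z > 2.403) ≈ 0.0163; since p > α = 0.01, fail to reject H₀.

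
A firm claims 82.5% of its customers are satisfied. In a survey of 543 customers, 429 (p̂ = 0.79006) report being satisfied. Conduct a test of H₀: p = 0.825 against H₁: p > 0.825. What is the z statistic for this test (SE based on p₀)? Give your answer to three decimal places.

z = -2.143

p̂ = 429/543 ≈ 0.790055.
Standard error under H₀: √(0.825×0.175/543) = 0.016306.
z = (0.790055 − 0.825)/0.016306 = -0.034945/0.016306 = -2.143.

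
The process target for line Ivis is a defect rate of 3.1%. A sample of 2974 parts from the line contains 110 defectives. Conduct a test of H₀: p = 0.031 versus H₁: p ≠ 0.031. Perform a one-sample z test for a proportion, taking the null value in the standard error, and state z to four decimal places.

p̂ = 110/2974 = 0.036987.
Under H₀, SE = √(0.031·0.969/2974) = √(1.01005e-05) = 0.003178.
z = (0.036987 − 0.031)/0.003178 = 0.005987/0.003178 = 1.8839.

z = 1.8839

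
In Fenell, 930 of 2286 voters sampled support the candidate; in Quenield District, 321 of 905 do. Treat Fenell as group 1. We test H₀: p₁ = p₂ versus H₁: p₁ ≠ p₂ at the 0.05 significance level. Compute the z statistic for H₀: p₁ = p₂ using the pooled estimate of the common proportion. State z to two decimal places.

z = 2.72

p̂₁ = 930/2286 = 0.40682, p̂₂ = 321/905 = 0.35470.
Pooled p̂ = (930+321)/(2286+905) = 1251/3191 = 0.39204.
SE = √(0.238345 × 0.00154242) = 0.01917.
z = (0.40682 − 0.35470)/0.01917 = 0.05212/0.01917 = 2.72.
p-value = 2·P(Z > 2.719) ≈ 0.0066, so at α = 0.05 we reject H₀.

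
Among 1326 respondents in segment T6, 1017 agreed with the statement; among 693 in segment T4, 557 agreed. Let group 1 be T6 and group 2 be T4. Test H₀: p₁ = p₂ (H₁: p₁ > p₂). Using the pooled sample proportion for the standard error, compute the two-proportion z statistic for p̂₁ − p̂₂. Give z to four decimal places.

p̂₁ = 1017/1326 = 0.7669683, p̂₂ = 557/693 = 0.8037518.
Pooled p̂ = (1017+557)/(1326+693) = 1574/2019 = 0.7795939.
SE = √(p̂(1−p̂)(1/n₁+1/n₂)) = √(0.7795939·0.2204061·0.00219715) = √(0.00037753) = 0.0194301.
z = (0.7669683 − 0.8037518)/0.0194301 = -0.0367835/0.0194301 = -1.8931.

z = -1.8931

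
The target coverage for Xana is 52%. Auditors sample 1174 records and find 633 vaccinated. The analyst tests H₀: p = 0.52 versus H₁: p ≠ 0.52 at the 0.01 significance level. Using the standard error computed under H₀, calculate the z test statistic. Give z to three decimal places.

z = 1.316

p̂ = 633/1174 = 0.53918.
Standard error under H₀: √(0.52×0.48/1174) = 0.01458.
z = (0.53918 − 0.52)/0.01458 = 0.01918/0.01458 = 1.316.
Two-sided p-value ≈ 2·Φ(−1.316) = 0.1883. With α = 0.01, fail to reject H₀.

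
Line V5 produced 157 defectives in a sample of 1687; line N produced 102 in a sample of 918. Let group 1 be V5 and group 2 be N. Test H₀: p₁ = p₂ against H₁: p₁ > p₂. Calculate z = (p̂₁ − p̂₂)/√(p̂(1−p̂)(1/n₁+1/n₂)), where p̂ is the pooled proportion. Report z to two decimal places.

p̂₁ = 157/1687 = 0.09306, p̂₂ = 102/918 = 0.11111.
Pooled p̂ = (157+102)/(1687+918) = 259/2605 = 0.09942.
SE = √(0.089539 × 0.00168209) = 0.01227.
z = (0.09306 − 0.11111)/0.01227 = -0.01805/0.01227 = -1.47.
p-value = P(Z > -1.470) ≈ 0.9293.

z = -1.47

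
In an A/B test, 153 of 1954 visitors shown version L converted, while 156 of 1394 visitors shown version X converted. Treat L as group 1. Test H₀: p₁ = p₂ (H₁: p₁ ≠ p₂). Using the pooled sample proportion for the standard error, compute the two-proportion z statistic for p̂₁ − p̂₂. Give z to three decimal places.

z = -3.312

p̂₁ = 153/1954 ≈ 0.078301, p̂₂ = 156/1394 ≈ 0.111908.
Pooled p̂ = (153+156)/(1954+1394) = 309/3348 = 0.092294.
SE = √(0.0837757 × 0.00122913) = 0.010147.
z = (0.078301 − 0.111908)/0.010147 = -0.033607/0.010147 = -3.312.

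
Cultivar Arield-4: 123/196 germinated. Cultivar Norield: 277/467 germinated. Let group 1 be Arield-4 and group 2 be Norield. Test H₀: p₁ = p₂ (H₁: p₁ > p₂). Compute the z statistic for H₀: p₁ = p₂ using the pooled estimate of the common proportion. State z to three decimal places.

z = 0.826

p̂₁ = 123/196 = 0.62755, p̂₂ = 277/467 = 0.59315.
Pooled p̂ = (123+277)/(196+467) = 400/663 = 0.60332.
SE = √(p̂(1−p̂)(1/n₁+1/n₂)) = √(0.60332·0.39668·0.00724337) = √(0.00173352) = 0.04164.
z = (0.62755 − 0.59315)/0.04164 = 0.03440/0.04164 = 0.826.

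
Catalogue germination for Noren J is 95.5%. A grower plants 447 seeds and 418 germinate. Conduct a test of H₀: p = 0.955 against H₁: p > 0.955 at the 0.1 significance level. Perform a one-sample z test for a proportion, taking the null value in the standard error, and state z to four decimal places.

z = -2.0272

p̂ = 418/447 ≈ 0.935123.
SE = √(p₀(1−p₀)/n) = √(0.042975/447) = 0.009805.
z = (0.935123 − 0.955)/0.009805 = -0.019877/0.009805 = -2.0272.
p-value = P(Z > -2.027) ≈ 0.9787. With α = 0.1, fail to reject H₀.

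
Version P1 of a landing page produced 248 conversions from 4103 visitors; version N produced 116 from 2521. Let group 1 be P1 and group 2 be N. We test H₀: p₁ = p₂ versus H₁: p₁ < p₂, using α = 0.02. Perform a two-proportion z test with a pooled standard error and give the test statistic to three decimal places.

p̂₁ = 248/4103 ≈ 0.060444, p̂₂ = 116/2521 ≈ 0.046013.
Pooled p̂ = (248+116)/(4103+2521) = 364/6624 = 0.054952.
SE = √(0.051932 × 0.000640392) = 0.005767.
z = (0.060444 − 0.046013)/0.005767 = 0.014431/0.005767 = 2.502.
p-value = P(Z < 2.502) ≈ 0.9938, so at α = 0.02 we fail to reject H₀.

z = 2.502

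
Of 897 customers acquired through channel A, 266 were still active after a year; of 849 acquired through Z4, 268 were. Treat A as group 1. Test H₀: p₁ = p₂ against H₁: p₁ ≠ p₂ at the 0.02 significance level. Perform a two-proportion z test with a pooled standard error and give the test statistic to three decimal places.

p̂₁ = 266/897 = 0.29654, p̂₂ = 268/849 = 0.31567.
Pooled p̂ = (266+268)/(897+849) = 534/1746 = 0.30584.
SE = √(0.212303 × 0.00229268) = 0.02206.
z = (0.29654 − 0.31567)/0.02206 = -0.01913/0.02206 = -0.867.
p-value = 2·P(Z > 0.867) ≈ 0.3861, so at α = 0.02 we fail to reject H₀.

z = -0.867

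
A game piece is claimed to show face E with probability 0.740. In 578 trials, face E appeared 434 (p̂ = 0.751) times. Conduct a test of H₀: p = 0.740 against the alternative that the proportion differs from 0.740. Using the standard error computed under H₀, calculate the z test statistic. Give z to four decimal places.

z = 0.5955

p̂ = 434/578 ≈ 0.750865.
Standard error under H₀: √(0.74×0.26/578) = 0.018245.
z = (0.750865 − 0.74)/0.018245 = 0.010865/0.018245 = 0.5955.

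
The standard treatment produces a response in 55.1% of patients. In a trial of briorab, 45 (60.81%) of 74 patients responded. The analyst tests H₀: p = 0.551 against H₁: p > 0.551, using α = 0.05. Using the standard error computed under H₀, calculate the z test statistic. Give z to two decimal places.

p̂ = 45/74 = 0.6081.
Standard error under H₀: √(0.551×0.449/74) = 0.0578.
z = (0.6081 − 0.551)/0.0578 = 0.0571/0.0578 = 0.99.
p-value = P(Z > 0.988) ≈ 0.1617. With α = 0.05, fail to reject H₀.

z = 0.99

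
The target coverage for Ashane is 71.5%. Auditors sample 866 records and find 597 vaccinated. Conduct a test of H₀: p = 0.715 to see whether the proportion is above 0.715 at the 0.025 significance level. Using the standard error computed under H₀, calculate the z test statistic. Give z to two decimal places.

z = -1.67

p̂ = 597/866 ≈ 0.6894.
Standard error under H₀: √(0.715×0.285/866) = 0.0153.
z = (0.6894 − 0.715)/0.0153 = -0.0256/0.0153 = -1.67.
p-value = P(Z > -1.670) ≈ 0.9526. With α = 0.025, fail to reject H₀.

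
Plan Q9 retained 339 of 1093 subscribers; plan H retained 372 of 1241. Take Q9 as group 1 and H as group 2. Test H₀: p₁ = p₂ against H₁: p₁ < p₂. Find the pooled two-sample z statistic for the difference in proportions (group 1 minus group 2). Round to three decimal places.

p̂₁ = 339/1093 ≈ 0.31016, p̂₂ = 372/1241 ≈ 0.29976.
Pooled p̂ = (339+372)/(1093+1241) = 711/2334 = 0.30463.
SE = √(0.211829 × 0.00172071) = 0.01909.
z = (0.31016 − 0.29976)/0.01909 = 0.01040/0.01909 = 0.545.

z = 0.545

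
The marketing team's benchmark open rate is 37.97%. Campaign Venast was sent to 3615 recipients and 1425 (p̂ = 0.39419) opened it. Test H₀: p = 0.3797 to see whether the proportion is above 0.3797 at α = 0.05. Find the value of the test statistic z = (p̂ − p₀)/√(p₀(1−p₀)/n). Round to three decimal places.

p̂ = 1425/3615 = 0.394191.
Under H₀, SE = √(0.3797·0.6203/3615) = √(6.51529e-05) = 0.008072.
z = (0.394191 − 0.3797)/0.008072 = 0.014491/0.008072 = 1.795.
p-value = P(Z > 1.795) ≈ 0.0363. With α = 0.05, reject H₀.

z = 1.795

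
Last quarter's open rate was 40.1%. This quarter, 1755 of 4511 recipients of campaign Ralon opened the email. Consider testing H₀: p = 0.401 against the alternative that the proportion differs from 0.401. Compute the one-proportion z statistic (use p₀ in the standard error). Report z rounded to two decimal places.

p̂ = 1755/4511 ≈ 0.3890.
Standard error under H₀: √(0.401×0.599/4511) = 0.0073.
z = (0.3890 − 0.401)/0.0073 = -0.0120/0.0073 = -1.64.

z = -1.64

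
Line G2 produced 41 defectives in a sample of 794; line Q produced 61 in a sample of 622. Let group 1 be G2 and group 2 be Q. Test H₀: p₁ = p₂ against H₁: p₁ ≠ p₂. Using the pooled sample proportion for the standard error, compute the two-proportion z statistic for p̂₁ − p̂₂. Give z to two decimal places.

z = -3.35

p̂₁ = 41/794 ≈ 0.05164, p̂₂ = 61/622 ≈ 0.09807.
Pooled p̂ = (41+61)/(794+622) = 102/1416 = 0.07203.
SE = √(p̂(1−p̂)(1/n₁+1/n₂)) = √(0.07203·0.92797·0.00286716) = √(0.000191656) = 0.01384.
z = (0.05164 − 0.09807)/0.01384 = -0.04643/0.01384 = -3.35.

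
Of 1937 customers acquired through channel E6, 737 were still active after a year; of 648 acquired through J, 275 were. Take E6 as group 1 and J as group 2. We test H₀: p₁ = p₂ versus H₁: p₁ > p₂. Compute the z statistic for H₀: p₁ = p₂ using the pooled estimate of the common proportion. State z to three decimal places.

p̂₁ = 737/1937 = 0.380485, p̂₂ = 275/648 = 0.424383.
Pooled p̂ = (737+275)/(1937+648) = 1012/2585 = 0.391489.
SE = √(p̂(1−p̂)(1/n₁+1/n₂)) = √(0.391489·0.608511·0.00205947) = √(0.000490619) = 0.022150.
z = (0.380485 − 0.424383)/0.022150 = -0.043898/0.022150 = -1.982.

z = -1.982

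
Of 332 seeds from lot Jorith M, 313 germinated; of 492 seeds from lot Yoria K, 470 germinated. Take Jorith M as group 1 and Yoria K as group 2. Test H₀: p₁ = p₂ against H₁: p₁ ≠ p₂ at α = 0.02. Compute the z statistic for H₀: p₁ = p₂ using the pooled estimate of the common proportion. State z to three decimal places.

z = -0.810

p̂₁ = 313/332 = 0.94277, p̂₂ = 470/492 = 0.95528.
Pooled p̂ = (313+470)/(332+492) = 783/824 = 0.95024.
SE = √(0.0472815 × 0.00504457) = 0.01544.
z = (0.94277 − 0.95528)/0.01544 = -0.01251/0.01544 = -0.810.
Two-sided p-value ≈ 2·Φ(−0.810) = 0.4178. With α = 0.02, fail to reject H₀.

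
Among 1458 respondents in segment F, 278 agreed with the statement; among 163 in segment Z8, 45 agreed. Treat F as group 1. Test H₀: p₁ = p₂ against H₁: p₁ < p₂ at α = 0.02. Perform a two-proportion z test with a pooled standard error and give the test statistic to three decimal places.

p̂₁ = 278/1458 = 0.19067, p̂₂ = 45/163 = 0.27607.
Pooled p̂ = (278+45)/(1458+163) = 323/1621 = 0.19926.
SE = √(0.159555 × 0.00682084) = 0.03299.
z = (0.19067 − 0.27607)/0.03299 = -0.08540/0.03299 = -2.589.
p-value = P(Z < -2.589) ≈ 0.0048, so at α = 0.02 we reject H₀.

z = -2.589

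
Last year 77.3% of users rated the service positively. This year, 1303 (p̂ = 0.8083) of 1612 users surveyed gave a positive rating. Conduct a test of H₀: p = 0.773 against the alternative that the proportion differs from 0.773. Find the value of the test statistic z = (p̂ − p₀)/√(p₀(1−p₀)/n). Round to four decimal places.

p̂ = 1303/1612 ≈ 0.8083127.
Standard error under H₀: √(0.773×0.227/1612) = 0.0104333.
z = (0.8083127 − 0.773)/0.0104333 = 0.0353127/0.0104333 = 3.3846.
Two-sided p-value ≈ 2·Φ(−3.385) = 0.0007.

z = 3.3846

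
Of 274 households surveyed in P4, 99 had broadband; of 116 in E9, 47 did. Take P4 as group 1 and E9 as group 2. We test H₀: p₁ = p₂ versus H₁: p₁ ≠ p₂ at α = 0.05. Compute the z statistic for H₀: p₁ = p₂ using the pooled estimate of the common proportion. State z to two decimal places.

p̂₁ = 99/274 ≈ 0.3613, p̂₂ = 47/116 ≈ 0.4052.
Pooled p̂ = (99+47)/(274+116) = 146/390 = 0.3744.
SE = √(0.234214 × 0.0122703) = 0.0536.
z = (0.3613 − 0.4052)/0.0536 = -0.0439/0.0536 = -0.82.
Two-sided p-value ≈ 2·Φ(−0.818) = 0.4133; since p > α = 0.05, fail to reject H₀.

z = -0.82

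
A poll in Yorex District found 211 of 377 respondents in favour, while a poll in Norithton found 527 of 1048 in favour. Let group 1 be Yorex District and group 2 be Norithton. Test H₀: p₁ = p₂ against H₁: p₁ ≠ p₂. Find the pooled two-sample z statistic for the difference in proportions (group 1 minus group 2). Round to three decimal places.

z = 1.893

p̂₁ = 211/377 ≈ 0.55968, p̂₂ = 527/1048 ≈ 0.50286.
Pooled p̂ = (211+527)/(377+1048) = 738/1425 = 0.51789.
SE = √(p̂(1−p̂)(1/n₁+1/n₂)) = √(0.51789·0.48211·0.00360672) = √(0.000900525) = 0.03001.
z = (0.55968 − 0.50286)/0.03001 = 0.05682/0.03001 = 1.893.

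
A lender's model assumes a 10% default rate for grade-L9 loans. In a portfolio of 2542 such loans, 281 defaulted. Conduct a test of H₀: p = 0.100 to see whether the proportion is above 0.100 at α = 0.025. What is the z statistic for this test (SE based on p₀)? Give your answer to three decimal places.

z = 1.772

p̂ = 281/2542 = 0.110543.
Standard error under H₀: √(0.1×0.9/2542) = 0.005950.
z = (0.110543 − 0.1)/0.005950 = 0.010543/0.005950 = 1.772.
p-value = P(Z > 1.772) ≈ 0.0382. With α = 0.025, fail to reject H₀.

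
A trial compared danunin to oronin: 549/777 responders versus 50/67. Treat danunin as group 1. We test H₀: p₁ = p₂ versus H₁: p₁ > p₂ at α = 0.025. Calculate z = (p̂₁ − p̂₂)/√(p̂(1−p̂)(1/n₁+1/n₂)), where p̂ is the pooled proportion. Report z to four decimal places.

z = -0.6870

p̂₁ = 549/777 ≈ 0.706564, p̂₂ = 50/67 ≈ 0.746269.
Pooled p̂ = (549+50)/(777+67) = 599/844 = 0.709716.
SE = √(p̂(1−p̂)(1/n₁+1/n₂)) = √(0.709716·0.290284·0.0162124) = √(0.00334006) = 0.057793.
z = (0.706564 − 0.746269)/0.057793 = -0.039705/0.057793 = -0.6870.
p-value = P(Z > -0.687) ≈ 0.7540, so at α = 0.025 we fail to reject H₀.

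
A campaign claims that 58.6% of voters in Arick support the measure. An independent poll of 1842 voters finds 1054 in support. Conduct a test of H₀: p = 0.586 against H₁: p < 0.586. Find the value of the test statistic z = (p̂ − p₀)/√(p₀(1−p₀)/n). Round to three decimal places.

p̂ = 1054/1842 = 0.57220.
Under H₀, SE = √(0.586·0.414/1842) = √(0.000131707) = 0.01148.
z = (0.57220 − 0.586)/0.01148 = -0.01380/0.01148 = -1.202.
p-value = P(Z < -1.202) ≈ 0.1147.

z = -1.202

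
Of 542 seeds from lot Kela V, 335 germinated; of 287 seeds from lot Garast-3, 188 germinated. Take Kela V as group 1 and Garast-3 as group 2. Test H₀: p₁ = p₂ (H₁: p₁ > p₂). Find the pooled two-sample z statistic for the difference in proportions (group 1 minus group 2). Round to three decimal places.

z = -1.049

p̂₁ = 335/542 = 0.61808, p̂₂ = 188/287 = 0.65505.
Pooled p̂ = (335+188)/(542+287) = 523/829 = 0.63088.
SE = √(0.23287 × 0.00532934) = 0.03523.
z = (0.61808 − 0.65505)/0.03523 = -0.03697/0.03523 = -1.049.
p-value = P(Z > -1.049) ≈ 0.8530.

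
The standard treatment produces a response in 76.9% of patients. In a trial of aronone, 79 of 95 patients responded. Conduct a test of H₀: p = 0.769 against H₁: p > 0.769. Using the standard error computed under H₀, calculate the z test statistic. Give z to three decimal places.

p̂ = 79/95 = 0.83158.
Under H₀, SE = √(0.769·0.231/95) = √(0.00186988) = 0.04324.
z = (0.83158 − 0.769)/0.04324 = 0.06258/0.04324 = 1.447.
p-value = P(Z > 1.447) ≈ 0.0739.

z = 1.447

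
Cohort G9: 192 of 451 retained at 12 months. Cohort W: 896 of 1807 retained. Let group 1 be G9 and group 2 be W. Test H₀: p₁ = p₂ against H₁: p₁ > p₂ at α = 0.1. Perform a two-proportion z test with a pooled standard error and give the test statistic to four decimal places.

z = -2.6664

p̂₁ = 192/451 = 0.425721, p̂₂ = 896/1807 = 0.495849.
Pooled p̂ = (192+896)/(451+1807) = 1088/2258 = 0.481842.
SE = √(p̂(1−p̂)(1/n₁+1/n₂)) = √(0.481842·0.518158·0.0027707) = √(0.000691761) = 0.026301.
z = (0.425721 − 0.495849)/0.026301 = -0.070128/0.026301 = -2.6664.
p-value = P(Z > -2.666) ≈ 0.9962, so at α = 0.1 we fail to reject H₀.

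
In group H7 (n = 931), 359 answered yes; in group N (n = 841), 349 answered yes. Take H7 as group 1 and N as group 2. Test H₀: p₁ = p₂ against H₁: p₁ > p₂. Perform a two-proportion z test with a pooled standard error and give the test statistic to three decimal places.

p̂₁ = 359/931 = 0.38561, p̂₂ = 349/841 = 0.41498.
Pooled p̂ = (359+349)/(931+841) = 708/1772 = 0.39955.
SE = √(0.23991 × 0.00226317) = 0.02330.
z = (0.38561 − 0.41498)/0.02330 = -0.02937/0.02330 = -1.261.

z = -1.261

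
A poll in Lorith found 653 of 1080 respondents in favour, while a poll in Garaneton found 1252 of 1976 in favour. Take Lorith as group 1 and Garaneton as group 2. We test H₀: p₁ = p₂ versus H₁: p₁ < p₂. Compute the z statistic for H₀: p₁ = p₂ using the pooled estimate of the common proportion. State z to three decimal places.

p̂₁ = 653/1080 = 0.60463, p̂₂ = 1252/1976 = 0.63360.
Pooled p̂ = (653+1252)/(1080+1976) = 1905/3056 = 0.62336.
SE = √(p̂(1−p̂)(1/n₁+1/n₂)) = √(0.62336·0.37664·0.001432) = √(0.000336207) = 0.01834.
z = (0.60463 − 0.63360)/0.01834 = -0.02897/0.01834 = -1.580.
p-value = P(Z < -1.580) ≈ 0.0570.

z = -1.580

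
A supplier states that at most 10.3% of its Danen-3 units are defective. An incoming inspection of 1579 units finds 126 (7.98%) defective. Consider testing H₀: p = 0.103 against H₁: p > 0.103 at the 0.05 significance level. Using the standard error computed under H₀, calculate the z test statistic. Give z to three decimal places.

z = -3.033

p̂ = 126/1579 = 0.07980.
Standard error under H₀: √(0.103×0.897/1579) = 0.00765.
z = (0.07980 − 0.103)/0.00765 = -0.02320/0.00765 = -3.033.
p-value = P(Z > -3.033) ≈ 0.9988, so at α = 0.05 we fail to reject H₀.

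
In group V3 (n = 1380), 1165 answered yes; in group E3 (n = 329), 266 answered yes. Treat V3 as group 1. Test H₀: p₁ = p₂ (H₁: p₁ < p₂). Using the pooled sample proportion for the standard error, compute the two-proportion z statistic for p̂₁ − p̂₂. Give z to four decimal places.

z = 1.5763

p̂₁ = 1165/1380 = 0.844203, p̂₂ = 266/329 = 0.808511.
Pooled p̂ = (1165+266)/(1380+329) = 1431/1709 = 0.837332.
SE = √(p̂(1−p̂)(1/n₁+1/n₂)) = √(0.837332·0.162668·0.00376415) = √(0.000512705) = 0.022643.
z = (0.844203 − 0.808511)/0.022643 = 0.035692/0.022643 = 1.5763.
p-value = P(Z < 1.576) ≈ 0.9425.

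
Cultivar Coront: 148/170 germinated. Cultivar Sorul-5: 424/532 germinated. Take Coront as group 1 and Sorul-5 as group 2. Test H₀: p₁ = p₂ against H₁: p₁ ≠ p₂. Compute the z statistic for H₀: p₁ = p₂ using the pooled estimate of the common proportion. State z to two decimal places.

p̂₁ = 148/170 ≈ 0.8706, p̂₂ = 424/532 ≈ 0.7970.
Pooled p̂ = (148+424)/(170+532) = 572/702 = 0.8148.
SE = √(p̂(1−p̂)(1/n₁+1/n₂)) = √(0.8148·0.1852·0.00776205) = √(0.00117123) = 0.0342.
z = (0.8706 − 0.7970)/0.0342 = 0.0736/0.0342 = 2.15.

z = 2.15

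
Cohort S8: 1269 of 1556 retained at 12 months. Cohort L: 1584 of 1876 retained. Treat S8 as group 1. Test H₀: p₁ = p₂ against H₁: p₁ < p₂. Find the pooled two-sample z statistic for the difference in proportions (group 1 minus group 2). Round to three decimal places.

z = -2.243

p̂₁ = 1269/1556 = 0.81555, p̂₂ = 1584/1876 = 0.84435.
Pooled p̂ = (1269+1584)/(1556+1876) = 2853/3432 = 0.83129.
SE = √(p̂(1−p̂)(1/n₁+1/n₂)) = √(0.83129·0.16871·0.00117572) = √(0.000164889) = 0.01284.
z = (0.81555 − 0.84435)/0.01284 = -0.02880/0.01284 = -2.243.
p-value = P(Z < -2.243) ≈ 0.0125.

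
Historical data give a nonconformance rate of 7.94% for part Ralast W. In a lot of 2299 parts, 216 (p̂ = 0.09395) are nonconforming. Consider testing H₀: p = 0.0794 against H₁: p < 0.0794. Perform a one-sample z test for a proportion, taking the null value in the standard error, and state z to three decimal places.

p̂ = 216/2299 ≈ 0.093954.
SE = √(p₀(1−p₀)/n) = √(0.073096/2299) = 0.005639.
z = (0.093954 − 0.0794)/0.005639 = 0.014554/0.005639 = 2.581.

z = 2.581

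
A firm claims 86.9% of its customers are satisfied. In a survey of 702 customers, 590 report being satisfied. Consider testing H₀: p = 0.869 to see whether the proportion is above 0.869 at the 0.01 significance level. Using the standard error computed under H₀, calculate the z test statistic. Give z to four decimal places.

p̂ = 590/702 = 0.8404558.
Standard error under H₀: √(0.869×0.131/702) = 0.0127344.
z = (0.8404558 − 0.869)/0.0127344 = -0.0285442/0.0127344 = -2.2415.
p-value = P(Z > -2.242) ≈ 0.9875. With α = 0.01, fail to reject H₀.

z = -2.2415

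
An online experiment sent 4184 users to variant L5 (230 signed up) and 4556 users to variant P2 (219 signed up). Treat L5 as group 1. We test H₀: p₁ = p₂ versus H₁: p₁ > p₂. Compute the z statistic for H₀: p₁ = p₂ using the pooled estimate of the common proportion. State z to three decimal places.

p̂₁ = 230/4184 = 0.054971, p̂₂ = 219/4556 = 0.048068.
Pooled p̂ = (230+219)/(4184+4556) = 449/8740 = 0.051373.
SE = √(0.0487338 × 0.000458497) = 0.004727.
z = (0.054971 − 0.048068)/0.004727 = 0.006903/0.004727 = 1.460.
p-value = P(Z > 1.460) ≈ 0.0721.

z = 1.460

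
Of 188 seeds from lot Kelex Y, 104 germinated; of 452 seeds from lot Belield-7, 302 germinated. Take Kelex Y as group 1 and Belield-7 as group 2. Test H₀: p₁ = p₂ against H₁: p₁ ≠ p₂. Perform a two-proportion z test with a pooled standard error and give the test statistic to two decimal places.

p̂₁ = 104/188 = 0.5532, p̂₂ = 302/452 = 0.6681.
Pooled p̂ = (104+302)/(188+452) = 406/640 = 0.6344.
SE = √(0.231943 × 0.00753154) = 0.0418.
z = (0.5532 − 0.6681)/0.0418 = -0.1149/0.0418 = -2.75.
p-value = 2·P(Z > 2.750) ≈ 0.0060.

z = -2.75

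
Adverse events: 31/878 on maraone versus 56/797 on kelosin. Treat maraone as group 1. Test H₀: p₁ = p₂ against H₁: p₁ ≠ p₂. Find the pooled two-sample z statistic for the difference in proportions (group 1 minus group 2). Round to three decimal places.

z = -3.220

p̂₁ = 31/878 = 0.035308, p̂₂ = 56/797 = 0.070263.
Pooled p̂ = (31+56)/(878+797) = 87/1675 = 0.051940.
SE = √(0.0492425 × 0.00239366) = 0.010857.
z = (0.035308 − 0.070263)/0.010857 = -0.034955/0.010857 = -3.220.
p-value = 2·P(Z > 3.220) ≈ 0.0013.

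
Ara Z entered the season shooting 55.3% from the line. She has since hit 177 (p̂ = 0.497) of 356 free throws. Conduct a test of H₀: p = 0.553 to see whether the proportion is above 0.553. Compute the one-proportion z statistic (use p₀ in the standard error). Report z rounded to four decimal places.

z = -2.1179

p̂ = 177/356 = 0.497191.
Under H₀, SE = √(0.553·0.447/356) = √(0.000694357) = 0.026351.
z = (0.497191 − 0.553)/0.026351 = -0.055809/0.026351 = -2.1179.
p-value = P(Z > -2.118) ≈ 0.9829.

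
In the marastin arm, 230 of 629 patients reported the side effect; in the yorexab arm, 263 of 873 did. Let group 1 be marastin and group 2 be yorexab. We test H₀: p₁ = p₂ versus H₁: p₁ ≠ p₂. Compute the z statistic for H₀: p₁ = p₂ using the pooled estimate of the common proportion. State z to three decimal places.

z = 2.622

p̂₁ = 230/629 = 0.36566, p̂₂ = 263/873 = 0.30126.
Pooled p̂ = (230+263)/(629+873) = 493/1502 = 0.32823.
SE = √(p̂(1−p̂)(1/n₁+1/n₂)) = √(0.32823·0.67177·0.0027353) = √(0.000603119) = 0.02456.
z = (0.36566 − 0.30126)/0.02456 = 0.06440/0.02456 = 2.622.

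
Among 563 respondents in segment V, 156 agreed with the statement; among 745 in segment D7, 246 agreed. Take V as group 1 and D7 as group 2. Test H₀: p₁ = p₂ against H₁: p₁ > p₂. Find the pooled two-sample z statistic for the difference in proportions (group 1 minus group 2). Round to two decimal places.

p̂₁ = 156/563 ≈ 0.2771, p̂₂ = 246/745 ≈ 0.3302.
Pooled p̂ = (156+246)/(563+745) = 402/1308 = 0.3073.
SE = √(p̂(1−p̂)(1/n₁+1/n₂)) = √(0.3073·0.6927·0.00311848) = √(0.000663868) = 0.0258.
z = (0.2771 − 0.3302)/0.0258 = -0.0531/0.0258 = -2.06.
p-value = P(Z > -2.061) ≈ 0.9804.

z = -2.06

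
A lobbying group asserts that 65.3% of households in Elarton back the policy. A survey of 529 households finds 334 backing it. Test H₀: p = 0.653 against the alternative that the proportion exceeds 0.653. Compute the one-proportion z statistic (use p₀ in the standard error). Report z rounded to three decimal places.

p̂ = 334/529 = 0.631380.
Under H₀, SE = √(0.653·0.347/529) = √(0.000428338) = 0.020696.
z = (0.631380 − 0.653)/0.020696 = -0.021620/0.020696 = -1.045.

z = -1.045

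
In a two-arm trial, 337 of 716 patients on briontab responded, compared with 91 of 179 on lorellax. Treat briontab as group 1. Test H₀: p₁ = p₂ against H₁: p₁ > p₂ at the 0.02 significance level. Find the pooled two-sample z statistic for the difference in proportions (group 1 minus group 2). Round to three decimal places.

z = -0.903

p̂₁ = 337/716 ≈ 0.47067, p̂₂ = 91/179 ≈ 0.50838.
Pooled p̂ = (337+91)/(716+179) = 428/895 = 0.47821.
SE = √(p̂(1−p̂)(1/n₁+1/n₂)) = √(0.47821·0.52179·0.00698324) = √(0.0017425) = 0.04174.
z = (0.47067 − 0.50838)/0.04174 = -0.03771/0.04174 = -0.903.
p-value = P(Z > -0.903) ≈ 0.8168. With α = 0.02, fail to reject H₀.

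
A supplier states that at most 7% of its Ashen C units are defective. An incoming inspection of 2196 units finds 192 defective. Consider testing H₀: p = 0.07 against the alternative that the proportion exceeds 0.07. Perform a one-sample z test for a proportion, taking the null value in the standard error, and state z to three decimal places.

z = 3.202

p̂ = 192/2196 = 0.0874317.
SE = √(p₀(1−p₀)/n) = √(0.0651/2196) = 0.0054447.
z = (0.0874317 − 0.07)/0.0054447 = 0.0174317/0.0054447 = 3.202.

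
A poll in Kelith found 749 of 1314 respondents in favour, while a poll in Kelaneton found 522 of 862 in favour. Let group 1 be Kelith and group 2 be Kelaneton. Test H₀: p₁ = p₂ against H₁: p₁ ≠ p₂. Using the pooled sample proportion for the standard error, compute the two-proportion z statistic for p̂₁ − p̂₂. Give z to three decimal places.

p̂₁ = 749/1314 = 0.57002, p̂₂ = 522/862 = 0.60557.
Pooled p̂ = (749+522)/(1314+862) = 1271/2176 = 0.58410.
SE = √(0.242927 × 0.00192113) = 0.02160.
z = (0.57002 − 0.60557)/0.02160 = -0.03555/0.02160 = -1.646.
Two-sided p-value ≈ 2·Φ(−1.646) = 0.0998.

z = -1.646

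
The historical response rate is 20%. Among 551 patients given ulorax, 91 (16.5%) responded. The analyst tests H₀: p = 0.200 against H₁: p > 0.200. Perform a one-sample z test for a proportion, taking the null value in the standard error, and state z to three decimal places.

p̂ = 91/551 ≈ 0.16515.
SE = √(p₀(1−p₀)/n) = √(0.16/551) = 0.01704.
z = (0.16515 − 0.2)/0.01704 = -0.03485/0.01704 = -2.045.
p-value = P(Z > -2.045) ≈ 0.9796.

z = -2.045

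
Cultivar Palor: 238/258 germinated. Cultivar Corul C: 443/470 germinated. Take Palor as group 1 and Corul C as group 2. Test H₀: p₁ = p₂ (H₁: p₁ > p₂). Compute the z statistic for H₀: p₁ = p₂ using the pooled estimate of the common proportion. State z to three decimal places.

z = -1.054

p̂₁ = 238/258 ≈ 0.92248, p̂₂ = 443/470 ≈ 0.94255.
Pooled p̂ = (238+443)/(258+470) = 681/728 = 0.93544.
SE = √(0.0603924 × 0.00600363) = 0.01904.
z = (0.92248 − 0.94255)/0.01904 = -0.02007/0.01904 = -1.054.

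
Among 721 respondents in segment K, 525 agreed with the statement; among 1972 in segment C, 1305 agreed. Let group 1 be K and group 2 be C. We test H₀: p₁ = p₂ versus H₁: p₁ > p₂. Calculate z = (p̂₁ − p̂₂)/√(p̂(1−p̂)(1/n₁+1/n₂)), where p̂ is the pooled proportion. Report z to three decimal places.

z = 3.269

p̂₁ = 525/721 = 0.72816, p̂₂ = 1305/1972 = 0.66176.
Pooled p̂ = (525+1305)/(721+1972) = 1830/2693 = 0.67954.
SE = √(0.217766 × 0.00189406) = 0.02031.
z = (0.72816 − 0.66176)/0.02031 = 0.06640/0.02031 = 3.269.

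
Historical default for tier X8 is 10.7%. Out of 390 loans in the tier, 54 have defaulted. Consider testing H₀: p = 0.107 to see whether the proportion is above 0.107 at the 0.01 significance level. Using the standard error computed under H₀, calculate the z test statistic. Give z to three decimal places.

z = 2.010

p̂ = 54/390 ≈ 0.13846.
SE = √(p₀(1−p₀)/n) = √(0.095551/390) = 0.01565.
z = (0.13846 − 0.107)/0.01565 = 0.03146/0.01565 = 2.010.
p-value = P(Z > 2.010) ≈ 0.0222, so at α = 0.01 we fail to reject H₀.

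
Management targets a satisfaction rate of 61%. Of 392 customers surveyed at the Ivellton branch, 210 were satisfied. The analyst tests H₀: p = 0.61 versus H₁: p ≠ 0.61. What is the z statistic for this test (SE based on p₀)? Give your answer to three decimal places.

p̂ = 210/392 = 0.53571.
Standard error under H₀: √(0.61×0.39/392) = 0.02464.
z = (0.53571 − 0.61)/0.02464 = -0.07429/0.02464 = -3.015.
p-value = 2·P(Z > 3.015) ≈ 0.0026.

z = -3.015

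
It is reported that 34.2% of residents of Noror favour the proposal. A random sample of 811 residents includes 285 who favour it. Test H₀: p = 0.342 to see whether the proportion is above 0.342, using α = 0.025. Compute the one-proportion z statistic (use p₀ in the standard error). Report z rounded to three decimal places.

z = 0.565

p̂ = 285/811 ≈ 0.35142.
SE = √(p₀(1−p₀)/n) = √(0.22504/811) = 0.01666.
z = (0.35142 − 0.342)/0.01666 = 0.00942/0.01666 = 0.565.
p-value = P(Z > 0.565) ≈ 0.2859; since p > α = 0.025, fail to reject H₀.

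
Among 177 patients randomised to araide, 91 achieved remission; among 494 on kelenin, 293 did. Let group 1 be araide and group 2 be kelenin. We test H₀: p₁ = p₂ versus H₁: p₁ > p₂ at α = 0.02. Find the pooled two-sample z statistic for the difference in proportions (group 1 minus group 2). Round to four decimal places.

p̂₁ = 91/177 ≈ 0.514124, p̂₂ = 293/494 ≈ 0.593117.
Pooled p̂ = (91+293)/(177+494) = 384/671 = 0.572280.
SE = √(p̂(1−p̂)(1/n₁+1/n₂)) = √(0.572280·0.427720·0.00767401) = √(0.00187841) = 0.043341.
z = (0.514124 − 0.593117)/0.043341 = -0.078993/0.043341 = -1.8226.
p-value = P(Z > -1.823) ≈ 0.9658. With α = 0.02, fail to reject H₀.

z = -1.8226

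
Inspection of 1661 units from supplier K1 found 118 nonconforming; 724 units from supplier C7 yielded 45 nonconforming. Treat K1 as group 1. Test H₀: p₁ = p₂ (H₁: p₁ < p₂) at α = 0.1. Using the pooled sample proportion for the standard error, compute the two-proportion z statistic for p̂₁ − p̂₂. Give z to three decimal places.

z = 0.791

p̂₁ = 118/1661 ≈ 0.07104, p̂₂ = 45/724 ≈ 0.06215.
Pooled p̂ = (118+45)/(1661+724) = 163/2385 = 0.06834.
SE = √(0.0636729 × 0.00198326) = 0.01124.
z = (0.07104 − 0.06215)/0.01124 = 0.00889/0.01124 = 0.791.
p-value = P(Z < 0.791) ≈ 0.7855, so at α = 0.1 we fail to reject H₀.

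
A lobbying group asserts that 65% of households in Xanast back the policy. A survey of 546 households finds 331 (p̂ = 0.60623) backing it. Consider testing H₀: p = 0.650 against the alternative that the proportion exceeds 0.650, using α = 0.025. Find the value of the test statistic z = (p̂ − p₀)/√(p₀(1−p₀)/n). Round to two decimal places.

z = -2.14

p̂ = 331/546 = 0.60623.
Standard error under H₀: √(0.65×0.35/546) = 0.02041.
z = (0.60623 − 0.65)/0.02041 = -0.04377/0.02041 = -2.14.
p-value = P(Z > -2.144) ≈ 0.9840. With α = 0.025, fail to reject H₀.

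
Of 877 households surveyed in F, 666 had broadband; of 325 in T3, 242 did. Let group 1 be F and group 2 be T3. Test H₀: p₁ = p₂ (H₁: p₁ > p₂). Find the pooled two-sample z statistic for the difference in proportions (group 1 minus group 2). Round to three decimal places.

p̂₁ = 666/877 = 0.75941, p̂₂ = 242/325 = 0.74462.
Pooled p̂ = (666+242)/(877+325) = 908/1202 = 0.75541.
SE = √(p̂(1−p̂)(1/n₁+1/n₂)) = √(0.75541·0.24459·0.00421717) = √(0.000779194) = 0.02791.
z = (0.75941 − 0.74462)/0.02791 = 0.01479/0.02791 = 0.530.
p-value = P(Z > 0.530) ≈ 0.2981.

z = 0.530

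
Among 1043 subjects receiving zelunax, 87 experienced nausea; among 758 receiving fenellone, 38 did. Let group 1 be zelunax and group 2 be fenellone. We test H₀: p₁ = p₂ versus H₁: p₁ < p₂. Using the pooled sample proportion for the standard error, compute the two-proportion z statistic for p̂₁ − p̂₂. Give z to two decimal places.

p̂₁ = 87/1043 ≈ 0.08341, p̂₂ = 38/758 ≈ 0.05013.
Pooled p̂ = (87+38)/(1043+758) = 125/1801 = 0.06941.
SE = √(0.0645887 × 0.00227803) = 0.01213.
z = (0.08341 − 0.05013)/0.01213 = 0.03328/0.01213 = 2.74.
p-value = P(Z < 2.744) ≈ 0.9970.

z = 2.74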